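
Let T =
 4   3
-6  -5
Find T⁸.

tr T = -1 and det T = -2, so the characteristic polynomial is λ² − (-1)λ + (-2) with roots -2 and 1.
Eigenvectors give P = [[-1, -1], [2, 1]] with P⁻¹ = [[1, 1], [-2, -1]], and T = P·diag(-2, 1)·P⁻¹.
Then T⁸ = P·diag(256, 1)·P⁻¹ = [[-256, -1], [512, 1]] · [[1, 1], [-2, -1]] = [[-254, -255], [510, 511]].

[[-254, -255], [510, 511]]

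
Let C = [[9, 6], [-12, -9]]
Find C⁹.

[[59049, 39366], [-78732, -59049]]

tr C = 0 and det C = -9, so the characteristic polynomial is λ² − (0)λ + (-9) with roots 3 and -3.
Eigenvectors give P = [[-1, -1], [1, 2]] with P⁻¹ = [[-2, -1], [1, 1]], and C = P·diag(3, -3)·P⁻¹.
Then C⁹ = P·diag(19683, -19683)·P⁻¹ = [[-19683, 19683], [19683, -39366]] · [[-2, -1], [1, 1]] = [[59049, 39366], [-78732, -59049]].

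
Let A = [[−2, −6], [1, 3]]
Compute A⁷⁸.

[[−2, −6], [1, 3]]

A² = A (a projection; rank 1, trace 1), so A⁷⁸ = A.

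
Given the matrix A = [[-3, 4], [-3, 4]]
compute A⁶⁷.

A² = A (a projection; rank 1, trace 1), so A⁶⁷ = A.

[[-3, 4], [-3, 4]]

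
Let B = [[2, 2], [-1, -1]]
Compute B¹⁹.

B² = B (a projection; rank 1, trace 1), so B¹⁹ = B.

[[2, 2], [-1, -1]]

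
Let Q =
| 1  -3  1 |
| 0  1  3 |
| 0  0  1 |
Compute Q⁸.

Q = I + N where N = [[0, -3, 1], [0, 0, 3], [0, 0, 0]] is strictly upper-triangular, so N³ = 0.
(I + N)⁸ = I + 8·N + 28·N² = [[1, -24, -244], [0, 1, 24], [0, 0, 1]].

[[1, -24, -244], [0, 1, 24], [0, 0, 1]]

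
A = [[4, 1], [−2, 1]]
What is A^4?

[[146, 65], [−130, −49]]

tr A = 5 and det A = 6, so the characteristic polynomial is λ² − (5)λ + (6) with roots 2 and 3.
Eigenvectors give P = [[1, 1], [−2, −1]] with P⁻¹ = [[−1, −1], [2, 1]], and A = P·diag(2, 3)·P⁻¹.
Then A^4 = P·diag(16, 81)·P⁻¹ = [[16, 81], [−32, −81]] · [[−1, −1], [2, 1]] = [[146, 65], [−130, −49]].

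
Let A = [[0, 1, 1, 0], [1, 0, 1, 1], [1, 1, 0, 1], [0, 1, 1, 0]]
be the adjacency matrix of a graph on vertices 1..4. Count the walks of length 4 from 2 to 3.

The number of length-4 walks from vertex 2 to vertex 3 is entry (2,3) of A⁴, where A is the adjacency matrix.
A² = [[2, 1, 1, 2], [1, 3, 2, 1], [1, 2, 3, 1], [2, 1, 1, 2]]
A³ = [[2, 5, 5, 2], [5, 4, 5, 5], [5, 5, 4, 5], [2, 5, 5, 2]]
A⁴ = [[10, 9, 9, 10], [9, 15, 14, 9], [9, 14, 15, 9], [10, 9, 9, 10]]

14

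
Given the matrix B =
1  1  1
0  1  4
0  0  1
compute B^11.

[[1, 11, 231], [0, 1, 44], [0, 0, 1]]

B = I + N where N = [[0, 1, 1], [0, 0, 4], [0, 0, 0]] is strictly upper-triangular, so N^3 = 0.
(I + N)^11 = I + 11·N + 55·N^2 = [[1, 11, 231], [0, 1, 44], [0, 0, 1]].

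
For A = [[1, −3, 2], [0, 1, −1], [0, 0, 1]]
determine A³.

[[1, −9, 15], [0, 1, −3], [0, 0, 1]]

A = I + N where N = [[0, −3, 2], [0, 0, −1], [0, 0, 0]] is strictly upper-triangular, so N³ = 0.
(I + N)³ = I + 3·N + 3·N² = [[1, −9, 15], [0, 1, −3], [0, 0, 1]].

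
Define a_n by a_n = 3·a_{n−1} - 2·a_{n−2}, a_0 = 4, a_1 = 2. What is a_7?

With companion matrix M = [[3, -2], [1, 0]], [a_n, a_{n−1}]ᵀ = M·[a_{n−1}, a_{n−2}]ᵀ, so [a_7, a_6]ᵀ = M^6·[a_1, a_0]ᵀ.
M^6 = [[127, -126], [63, -62]], giving [a_7, a_6]ᵀ = [[-250], [-122]].

-250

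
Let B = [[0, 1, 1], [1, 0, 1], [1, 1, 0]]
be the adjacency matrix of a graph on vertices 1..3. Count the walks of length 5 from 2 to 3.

The number of length-5 walks from vertex 2 to vertex 3 is entry (2,3) of B⁵, where B is the adjacency matrix.
B² = [[2, 1, 1], [1, 2, 1], [1, 1, 2]]
B³ = [[2, 3, 3], [3, 2, 3], [3, 3, 2]]
B⁴ = [[6, 5, 5], [5, 6, 5], [5, 5, 6]]
B⁵ = [[10, 11, 11], [11, 10, 11], [11, 11, 10]]

11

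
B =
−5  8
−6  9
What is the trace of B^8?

6562

tr B = 4 and det B = 3, so the characteristic polynomial is λ² − (4)λ + (3) with roots 3 and 1.
Eigenvectors give P = [[1, 4], [1, 3]] with P⁻¹ = [[−3, 4], [1, −1]], and B = P·diag(3, 1)·P⁻¹.
Then B^8 = P·diag(6561, 1)·P⁻¹ = [[6561, 4], [6561, 3]] · [[−3, 4], [1, −1]] = [[−19679, 26240], [−19680, 26241]].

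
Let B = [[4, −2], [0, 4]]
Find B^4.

[[256, −512], [0, 256]]

B^2 = [[16, −16], [0, 16]]
B^3 = [[64, −96], [0, 64]]
B^4 = [[256, −512], [0, 256]]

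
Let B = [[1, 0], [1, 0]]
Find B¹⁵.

B² = B (a projection; rank 1, trace 1), so B¹⁵ = B.

[[1, 0], [1, 0]]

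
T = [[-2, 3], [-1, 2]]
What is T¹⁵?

T² = I (check: tr T = 0 and det T = -1), so T¹⁵ = T since 15 is odd.

[[-2, 3], [-1, 2]]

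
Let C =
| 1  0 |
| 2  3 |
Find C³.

tr C = 4 and det C = 3, so the characteristic polynomial is λ² − (4)λ + (3) with roots 1 and 3.
Eigenvectors give P = [[-1, 0], [1, 1]] with P⁻¹ = [[-1, 0], [1, 1]], and C = P·diag(1, 3)·P⁻¹.
Then C³ = P·diag(1, 27)·P⁻¹ = [[-1, 0], [1, 27]] · [[-1, 0], [1, 1]] = [[1, 0], [26, 27]].

[[1, 0], [26, 27]]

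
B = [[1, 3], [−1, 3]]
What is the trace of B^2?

4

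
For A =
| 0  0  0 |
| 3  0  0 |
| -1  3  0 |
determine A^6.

A is strictly triangular, hence nilpotent: A^3 = 0, so A^6 = 0.

[[0, 0, 0], [0, 0, 0], [0, 0, 0]]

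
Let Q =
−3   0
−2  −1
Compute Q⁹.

[[−19683, 0], [−19682, −1]]

tr Q = −4 and det Q = 3, so the characteristic polynomial is λ² − (−4)λ + (3) with roots −1 and −3.
Eigenvectors give P = [[0, 1], [1, 1]] with P⁻¹ = [[−1, 1], [1, 0]], and Q = P·diag(−1, −3)·P⁻¹.
Then Q⁹ = P·diag(−1, −19683)·P⁻¹ = [[0, −19683], [−1, −19683]] · [[−1, 1], [1, 0]] = [[−19683, 0], [−19682, −1]].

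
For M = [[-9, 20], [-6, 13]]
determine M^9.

[[-98409, 196820], [-59046, 118093]]

tr M = 4 and det M = 3, so the characteristic polynomial is λ² − (4)λ + (3) with roots 1 and 3.
Eigenvectors give P = [[2, -5], [1, -3]] with P⁻¹ = [[3, -5], [1, -2]], and M = P·diag(1, 3)·P⁻¹.
Then M^9 = P·diag(1, 19683)·P⁻¹ = [[2, -98415], [1, -59049]] · [[3, -5], [1, -2]] = [[-98409, 196820], [-59046, 118093]].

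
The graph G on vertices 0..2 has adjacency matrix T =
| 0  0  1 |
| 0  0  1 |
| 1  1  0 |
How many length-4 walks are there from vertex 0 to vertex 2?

0

The number of length-4 walks from vertex 0 to vertex 2 is entry (0,2) of T^4, where T is the adjacency matrix.
T^2 = [[1, 1, 0], [1, 1, 0], [0, 0, 2]]
T^3 = [[0, 0, 2], [0, 0, 2], [2, 2, 0]]
T^4 = [[2, 2, 0], [2, 2, 0], [0, 0, 4]]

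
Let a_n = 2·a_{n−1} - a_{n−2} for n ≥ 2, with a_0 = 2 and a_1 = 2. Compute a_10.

With companion matrix B = [[2, -1], [1, 0]], [a_n, a_{n−1}]ᵀ = B·[a_{n−1}, a_{n−2}]ᵀ, so [a_10, a_9]ᵀ = B⁹·[a_1, a_0]ᵀ.
B⁹ = [[10, -9], [9, -8]], giving [a_10, a_9]ᵀ = [[2], [2]].

2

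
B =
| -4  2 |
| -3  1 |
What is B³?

tr B = -3 and det B = 2, so the characteristic polynomial is λ² − (-3)λ + (2) with roots -2 and -1.
Eigenvectors give P = [[1, -2], [1, -3]] with P⁻¹ = [[3, -2], [1, -1]], and B = P·diag(-2, -1)·P⁻¹.
Then B³ = P·diag(-8, -1)·P⁻¹ = [[-8, 2], [-8, 3]] · [[3, -2], [1, -1]] = [[-22, 14], [-21, 13]].

[[-22, 14], [-21, 13]]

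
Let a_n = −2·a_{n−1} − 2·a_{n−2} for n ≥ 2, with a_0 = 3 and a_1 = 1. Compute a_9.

16

With companion matrix A = [[−2, −2], [1, 0]], [a_n, a_{n−1}]ᵀ = A·[a_{n−1}, a_{n−2}]ᵀ, so [a_9, a_8]ᵀ = A⁸·[a_1, a_0]ᵀ.
A⁸ = [[16, 0], [0, 16]], giving [a_9, a_8]ᵀ = [[16], [48]].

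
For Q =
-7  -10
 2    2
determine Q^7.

tr Q = -5 and det Q = 6, so the characteristic polynomial is λ² − (-5)λ + (6) with roots -3 and -2.
Eigenvectors give P = [[-5, -2], [2, 1]] with P⁻¹ = [[-1, -2], [2, 5]], and Q = P·diag(-3, -2)·P⁻¹.
Then Q^7 = P·diag(-2187, -128)·P⁻¹ = [[10935, 256], [-4374, -128]] · [[-1, -2], [2, 5]] = [[-10423, -20590], [4118, 8108]].

[[-10423, -20590], [4118, 8108]]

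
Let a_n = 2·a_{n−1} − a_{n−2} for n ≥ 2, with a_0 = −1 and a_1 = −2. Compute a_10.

With companion matrix Q = [[2, −1], [1, 0]], [a_n, a_{n−1}]ᵀ = Q·[a_{n−1}, a_{n−2}]ᵀ, so [a_10, a_9]ᵀ = Q^9·[a_1, a_0]ᵀ.
Q^9 = [[10, −9], [9, −8]], giving [a_10, a_9]ᵀ = [[−11], [−10]].

−11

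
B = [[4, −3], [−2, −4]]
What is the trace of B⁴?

B² = [[22, 0], [0, 22]]
B³ = [[88, −66], [−44, −88]]
B⁴ = [[484, 0], [0, 484]]

968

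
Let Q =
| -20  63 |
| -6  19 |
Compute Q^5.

tr Q = -1 and det Q = -2, so the characteristic polynomial is λ² − (-1)λ + (-2) with roots -2 and 1.
Eigenvectors give P = [[7, -3], [2, -1]] with P⁻¹ = [[1, -3], [2, -7]], and Q = P·diag(-2, 1)·P⁻¹.
Then Q^5 = P·diag(-32, 1)·P⁻¹ = [[-224, -3], [-64, -1]] · [[1, -3], [2, -7]] = [[-230, 693], [-66, 199]].

[[-230, 693], [-66, 199]]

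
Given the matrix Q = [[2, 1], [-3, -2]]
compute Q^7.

[[2, 1], [-3, -2]]

Q² = I (check: tr Q = 0 and det Q = -1), so Q^7 = Q since 7 is odd.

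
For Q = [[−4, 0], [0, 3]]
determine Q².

[[16, 0], [0, 9]]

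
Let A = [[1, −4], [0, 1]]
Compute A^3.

[[1, −12], [0, 1]]

A = I + N where N = [[0, −4], [0, 0]] is strictly upper-triangular, so N^2 = 0.
(I + N)^3 = I + 3·N = [[1, −12], [0, 1]].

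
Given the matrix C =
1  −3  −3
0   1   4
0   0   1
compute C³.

[[1, −9, −45], [0, 1, 12], [0, 0, 1]]

C = I + N where N = [[0, −3, −3], [0, 0, 4], [0, 0, 0]] is strictly upper-triangular, so N³ = 0.
(I + N)³ = I + 3·N + 3·N² = [[1, −9, −45], [0, 1, 12], [0, 0, 1]].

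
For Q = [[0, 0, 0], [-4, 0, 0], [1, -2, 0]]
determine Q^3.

[[0, 0, 0], [0, 0, 0], [0, 0, 0]]

Q is strictly triangular, hence nilpotent: Q^3 = 0, so Q^3 = 0.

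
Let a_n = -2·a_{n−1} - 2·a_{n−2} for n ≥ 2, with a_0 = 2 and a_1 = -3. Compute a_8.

32

With companion matrix B = [[-2, -2], [1, 0]], [a_n, a_{n−1}]ᵀ = B·[a_{n−1}, a_{n−2}]ᵀ, so [a_8, a_7]ᵀ = B⁷·[a_1, a_0]ᵀ.
B⁷ = [[0, 16], [-8, -16]], giving [a_8, a_7]ᵀ = [[32], [-8]].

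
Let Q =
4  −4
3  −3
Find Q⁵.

[[4, −4], [3, −3]]

Q² = Q (a projection; rank 1, trace 1), so Q⁵ = Q.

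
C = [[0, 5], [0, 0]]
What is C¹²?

[[0, 0], [0, 0]]

C is strictly triangular, hence nilpotent: C² = 0, so C¹² = 0.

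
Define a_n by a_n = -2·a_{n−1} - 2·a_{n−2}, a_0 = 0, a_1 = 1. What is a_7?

-8

With companion matrix M = [[-2, -2], [1, 0]], [a_n, a_{n−1}]ᵀ = M·[a_{n−1}, a_{n−2}]ᵀ, so [a_7, a_6]ᵀ = M⁶·[a_1, a_0]ᵀ.
M⁶ = [[-8, -16], [8, 8]], giving [a_7, a_6]ᵀ = [[-8], [8]].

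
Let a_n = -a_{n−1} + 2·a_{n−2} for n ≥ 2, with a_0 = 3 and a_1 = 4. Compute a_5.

14

With companion matrix Q = [[-1, 2], [1, 0]], [a_n, a_{n−1}]ᵀ = Q·[a_{n−1}, a_{n−2}]ᵀ, so [a_5, a_4]ᵀ = Q⁴·[a_1, a_0]ᵀ.
Q⁴ = [[11, -10], [-5, 6]], giving [a_5, a_4]ᵀ = [[14], [-2]].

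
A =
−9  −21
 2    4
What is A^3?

[[−141, −399], [38, 106]]

tr A = −5 and det A = 6, so the characteristic polynomial is λ² − (−5)λ + (6) with roots −3 and −2.
Eigenvectors give P = [[7, −3], [−2, 1]] with P⁻¹ = [[1, 3], [2, 7]], and A = P·diag(−3, −2)·P⁻¹.
Then A^3 = P·diag(−27, −8)·P⁻¹ = [[−189, 24], [54, −8]] · [[1, 3], [2, 7]] = [[−141, −399], [38, 106]].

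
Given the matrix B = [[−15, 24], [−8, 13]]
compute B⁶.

tr B = −2 and det B = −3, so the characteristic polynomial is λ² − (−2)λ + (−3) with roots −3 and 1.
Eigenvectors give P = [[2, 3], [1, 2]] with P⁻¹ = [[2, −3], [−1, 2]], and B = P·diag(−3, 1)·P⁻¹.
Then B⁶ = P·diag(729, 1)·P⁻¹ = [[1458, 3], [729, 2]] · [[2, −3], [−1, 2]] = [[2913, −4368], [1456, −2183]].

[[2913, −4368], [1456, −2183]]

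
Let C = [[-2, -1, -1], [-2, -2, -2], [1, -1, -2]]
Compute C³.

C² = [[5, 5, 6], [6, 8, 10], [-2, 3, 5]]
C³ = [[-14, -21, -27], [-18, -32, -42], [3, -9, -14]]

[[-14, -21, -27], [-18, -32, -42], [3, -9, -14]]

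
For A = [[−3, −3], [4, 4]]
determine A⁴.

A² = [[−3, −3], [4, 4]]
A³ = [[−3, −3], [4, 4]]
A⁴ = [[−3, −3], [4, 4]]

[[−3, −3], [4, 4]]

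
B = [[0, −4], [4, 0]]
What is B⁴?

B² = [[−16, 0], [0, −16]]
B³ = [[0, 64], [−64, 0]]
B⁴ = [[256, 0], [0, 256]]

[[256, 0], [0, 256]]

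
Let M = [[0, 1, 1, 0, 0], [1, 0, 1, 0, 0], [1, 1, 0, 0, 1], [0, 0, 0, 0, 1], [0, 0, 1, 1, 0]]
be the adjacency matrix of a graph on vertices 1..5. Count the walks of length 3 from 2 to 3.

The number of length-3 walks from vertex 2 to vertex 3 is entry (2,3) of M³, where M is the adjacency matrix.
M² = [[2, 1, 1, 0, 1], [1, 2, 1, 0, 1], [1, 1, 3, 1, 0], [0, 0, 1, 1, 0], [1, 1, 0, 0, 2]]
M³ = [[2, 3, 4, 1, 1], [3, 2, 4, 1, 1], [4, 4, 2, 0, 4], [1, 1, 0, 0, 2], [1, 1, 4, 2, 0]]

4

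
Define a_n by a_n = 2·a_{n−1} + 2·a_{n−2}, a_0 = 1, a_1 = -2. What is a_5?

-56

With companion matrix A = [[2, 2], [1, 0]], [a_n, a_{n−1}]ᵀ = A·[a_{n−1}, a_{n−2}]ᵀ, so [a_5, a_4]ᵀ = A^4·[a_1, a_0]ᵀ.
A^4 = [[44, 32], [16, 12]], giving [a_5, a_4]ᵀ = [[-56], [-20]].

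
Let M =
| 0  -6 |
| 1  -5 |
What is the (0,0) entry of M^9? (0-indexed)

37830

tr M = -5 and det M = 6, so the characteristic polynomial is λ² − (-5)λ + (6) with roots -3 and -2.
Eigenvectors give P = [[2, 3], [1, 1]] with P⁻¹ = [[-1, 3], [1, -2]], and M = P·diag(-3, -2)·P⁻¹.
Then M^9 = P·diag(-19683, -512)·P⁻¹ = [[-39366, -1536], [-19683, -512]] · [[-1, 3], [1, -2]] = [[37830, -115026], [19171, -58025]].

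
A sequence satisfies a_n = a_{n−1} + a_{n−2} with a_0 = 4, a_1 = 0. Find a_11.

220

With companion matrix B = [[1, 1], [1, 0]], [a_n, a_{n−1}]ᵀ = B·[a_{n−1}, a_{n−2}]ᵀ, so [a_11, a_10]ᵀ = B¹⁰·[a_1, a_0]ᵀ.
B¹⁰ = [[89, 55], [55, 34]], giving [a_11, a_10]ᵀ = [[220], [136]].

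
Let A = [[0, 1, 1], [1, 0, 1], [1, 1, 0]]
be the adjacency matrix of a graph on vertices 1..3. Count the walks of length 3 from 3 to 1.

The number of length-3 walks from vertex 3 to vertex 1 is entry (3,1) of A^3, where A is the adjacency matrix.
A^2 = [[2, 1, 1], [1, 2, 1], [1, 1, 2]]
A^3 = [[2, 3, 3], [3, 2, 3], [3, 3, 2]]

3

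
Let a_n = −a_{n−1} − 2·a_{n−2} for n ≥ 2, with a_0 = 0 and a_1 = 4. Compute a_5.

−4

With companion matrix M = [[−1, −2], [1, 0]], [a_n, a_{n−1}]ᵀ = M·[a_{n−1}, a_{n−2}]ᵀ, so [a_5, a_4]ᵀ = M⁴·[a_1, a_0]ᵀ.
M⁴ = [[−1, −6], [3, 2]], giving [a_5, a_4]ᵀ = [[−4], [12]].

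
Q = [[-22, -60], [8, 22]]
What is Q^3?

tr Q = 0 and det Q = -4, so the characteristic polynomial is λ² − (0)λ + (-4) with roots 2 and -2.
Eigenvectors give P = [[-5, 3], [2, -1]] with P⁻¹ = [[1, 3], [2, 5]], and Q = P·diag(2, -2)·P⁻¹.
Then Q^3 = P·diag(8, -8)·P⁻¹ = [[-40, -24], [16, 8]] · [[1, 3], [2, 5]] = [[-88, -240], [32, 88]].

[[-88, -240], [32, 88]]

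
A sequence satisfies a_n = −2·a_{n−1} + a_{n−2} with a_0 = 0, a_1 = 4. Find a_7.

With companion matrix C = [[−2, 1], [1, 0]], [a_n, a_{n−1}]ᵀ = C·[a_{n−1}, a_{n−2}]ᵀ, so [a_7, a_6]ᵀ = C⁶·[a_1, a_0]ᵀ.
C⁶ = [[169, −70], [−70, 29]], giving [a_7, a_6]ᵀ = [[676], [−280]].

676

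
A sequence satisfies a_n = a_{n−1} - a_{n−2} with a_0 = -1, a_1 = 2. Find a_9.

1

With companion matrix T = [[1, -1], [1, 0]], [a_n, a_{n−1}]ᵀ = T·[a_{n−1}, a_{n−2}]ᵀ, so [a_9, a_8]ᵀ = T^8·[a_1, a_0]ᵀ.
T^8 = [[0, -1], [1, -1]], giving [a_9, a_8]ᵀ = [[1], [3]].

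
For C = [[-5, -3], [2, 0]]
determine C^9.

tr C = -5 and det C = 6, so the characteristic polynomial is λ² − (-5)λ + (6) with roots -3 and -2.
Eigenvectors give P = [[3, -1], [-2, 1]] with P⁻¹ = [[1, 1], [2, 3]], and C = P·diag(-3, -2)·P⁻¹.
Then C^9 = P·diag(-19683, -512)·P⁻¹ = [[-59049, 512], [39366, -512]] · [[1, 1], [2, 3]] = [[-58025, -57513], [38342, 37830]].

[[-58025, -57513], [38342, 37830]]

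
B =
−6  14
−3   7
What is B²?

B² = B (a projection; rank 1, trace 1), so B² = B.

[[−6, 14], [−3, 7]]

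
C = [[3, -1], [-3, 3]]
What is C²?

[[12, -6], [-18, 12]]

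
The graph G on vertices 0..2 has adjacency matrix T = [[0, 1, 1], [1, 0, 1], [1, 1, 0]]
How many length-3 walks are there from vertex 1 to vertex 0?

3

The number of length-3 walks from vertex 1 to vertex 0 is entry (1,0) of T³, where T is the adjacency matrix.
T² = [[2, 1, 1], [1, 2, 1], [1, 1, 2]]
T³ = [[2, 3, 3], [3, 2, 3], [3, 3, 2]]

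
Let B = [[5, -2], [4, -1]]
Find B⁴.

tr B = 4 and det B = 3, so the characteristic polynomial is λ² − (4)λ + (3) with roots 1 and 3.
Eigenvectors give P = [[-1, 1], [-2, 1]] with P⁻¹ = [[1, -1], [2, -1]], and B = P·diag(1, 3)·P⁻¹.
Then B⁴ = P·diag(1, 81)·P⁻¹ = [[-1, 81], [-2, 81]] · [[1, -1], [2, -1]] = [[161, -80], [160, -79]].

[[161, -80], [160, -79]]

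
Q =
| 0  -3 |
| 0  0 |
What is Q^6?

Q is strictly triangular, hence nilpotent: Q^2 = 0, so Q^6 = 0.

[[0, 0], [0, 0]]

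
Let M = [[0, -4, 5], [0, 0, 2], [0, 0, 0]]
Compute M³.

[[0, 0, 0], [0, 0, 0], [0, 0, 0]]

M is strictly triangular, hence nilpotent: M³ = 0, so M³ = 0.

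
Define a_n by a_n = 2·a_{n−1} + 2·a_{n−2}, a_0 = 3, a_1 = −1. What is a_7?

With companion matrix B = [[2, 2], [1, 0]], [a_n, a_{n−1}]ᵀ = B·[a_{n−1}, a_{n−2}]ᵀ, so [a_7, a_6]ᵀ = B⁶·[a_1, a_0]ᵀ.
B⁶ = [[328, 240], [120, 88]], giving [a_7, a_6]ᵀ = [[392], [144]].

392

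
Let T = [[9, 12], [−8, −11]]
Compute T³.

[[57, 84], [−56, −83]]

tr T = −2 and det T = −3, so the characteristic polynomial is λ² − (−2)λ + (−3) with roots −3 and 1.
Eigenvectors give P = [[1, −3], [−1, 2]] with P⁻¹ = [[−2, −3], [−1, −1]], and T = P·diag(−3, 1)·P⁻¹.
Then T³ = P·diag(−27, 1)·P⁻¹ = [[−27, −3], [27, 2]] · [[−2, −3], [−1, −1]] = [[57, 84], [−56, −83]].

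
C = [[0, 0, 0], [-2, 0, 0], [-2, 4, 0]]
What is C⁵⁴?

[[0, 0, 0], [0, 0, 0], [0, 0, 0]]

C is strictly triangular, hence nilpotent: C³ = 0, so C⁵⁴ = 0.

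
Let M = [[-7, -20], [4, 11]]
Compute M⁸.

tr M = 4 and det M = 3, so the characteristic polynomial is λ² − (4)λ + (3) with roots 1 and 3.
Eigenvectors give P = [[-5, -2], [2, 1]] with P⁻¹ = [[-1, -2], [2, 5]], and M = P·diag(1, 3)·P⁻¹.
Then M⁸ = P·diag(1, 6561)·P⁻¹ = [[-5, -13122], [2, 6561]] · [[-1, -2], [2, 5]] = [[-26239, -65600], [13120, 32801]].

[[-26239, -65600], [13120, 32801]]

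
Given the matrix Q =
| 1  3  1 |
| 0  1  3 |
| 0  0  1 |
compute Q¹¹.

Q = I + N where N = [[0, 3, 1], [0, 0, 3], [0, 0, 0]] is strictly upper-triangular, so N³ = 0.
(I + N)¹¹ = I + 11·N + 55·N² = [[1, 33, 506], [0, 1, 33], [0, 0, 1]].

[[1, 33, 506], [0, 1, 33], [0, 0, 1]]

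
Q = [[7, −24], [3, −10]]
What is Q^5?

[[247, −744], [93, −280]]

tr Q = −3 and det Q = 2, so the characteristic polynomial is λ² − (−3)λ + (2) with roots −2 and −1.
Eigenvectors give P = [[−8, 3], [−3, 1]] with P⁻¹ = [[1, −3], [3, −8]], and Q = P·diag(−2, −1)·P⁻¹.
Then Q^5 = P·diag(−32, −1)·P⁻¹ = [[256, −3], [96, −1]] · [[1, −3], [3, −8]] = [[247, −744], [93, −280]].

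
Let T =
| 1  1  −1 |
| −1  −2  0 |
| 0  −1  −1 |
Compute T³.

T² = [[0, 0, 0], [1, 3, 1], [1, 3, 1]]
T³ = [[0, 0, 0], [−2, −6, −2], [−2, −6, −2]]

[[0, 0, 0], [−2, −6, −2], [−2, −6, −2]]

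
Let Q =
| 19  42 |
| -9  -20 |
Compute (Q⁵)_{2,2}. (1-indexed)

tr Q = -1 and det Q = -2, so the characteristic polynomial is λ² − (-1)λ + (-2) with roots 1 and -2.
Eigenvectors give P = [[7, -2], [-3, 1]] with P⁻¹ = [[1, 2], [3, 7]], and Q = P·diag(1, -2)·P⁻¹.
Then Q⁵ = P·diag(1, -32)·P⁻¹ = [[7, 64], [-3, -32]] · [[1, 2], [3, 7]] = [[199, 462], [-99, -230]].

-230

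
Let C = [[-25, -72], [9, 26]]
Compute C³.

[[-73, -216], [27, 80]]

tr C = 1 and det C = -2, so the characteristic polynomial is λ² − (1)λ + (-2) with roots -1 and 2.
Eigenvectors give P = [[-3, -8], [1, 3]] with P⁻¹ = [[-3, -8], [1, 3]], and C = P·diag(-1, 2)·P⁻¹.
Then C³ = P·diag(-1, 8)·P⁻¹ = [[3, -64], [-1, 24]] · [[-3, -8], [1, 3]] = [[-73, -216], [27, 80]].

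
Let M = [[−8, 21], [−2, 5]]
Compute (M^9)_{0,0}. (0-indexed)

tr M = −3 and det M = 2, so the characteristic polynomial is λ² − (−3)λ + (2) with roots −1 and −2.
Eigenvectors give P = [[−3, 7], [−1, 2]] with P⁻¹ = [[2, −7], [1, −3]], and M = P·diag(−1, −2)·P⁻¹.
Then M^9 = P·diag(−1, −512)·P⁻¹ = [[3, −3584], [1, −1024]] · [[2, −7], [1, −3]] = [[−3578, 10731], [−1022, 3065]].

−3578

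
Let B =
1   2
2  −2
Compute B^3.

B^2 = [[5, −2], [−2, 8]]
B^3 = [[1, 14], [14, −20]]

[[1, 14], [14, −20]]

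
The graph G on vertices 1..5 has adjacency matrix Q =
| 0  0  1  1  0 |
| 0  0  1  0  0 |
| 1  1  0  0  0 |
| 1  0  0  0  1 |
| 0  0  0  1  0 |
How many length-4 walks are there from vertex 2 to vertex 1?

3

The number of length-4 walks from vertex 2 to vertex 1 is entry (2,1) of Q^4, where Q is the adjacency matrix.
Q^2 = [[2, 1, 0, 0, 1], [1, 1, 0, 0, 0], [0, 0, 2, 1, 0], [0, 0, 1, 2, 0], [1, 0, 0, 0, 1]]
Q^3 = [[0, 0, 3, 3, 0], [0, 0, 2, 1, 0], [3, 2, 0, 0, 1], [3, 1, 0, 0, 2], [0, 0, 1, 2, 0]]
Q^4 = [[6, 3, 0, 0, 3], [3, 2, 0, 0, 1], [0, 0, 5, 4, 0], [0, 0, 4, 5, 0], [3, 1, 0, 0, 2]]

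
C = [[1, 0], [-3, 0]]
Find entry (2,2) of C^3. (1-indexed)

0

C^2 = [[1, 0], [-3, 0]]
C^3 = [[1, 0], [-3, 0]]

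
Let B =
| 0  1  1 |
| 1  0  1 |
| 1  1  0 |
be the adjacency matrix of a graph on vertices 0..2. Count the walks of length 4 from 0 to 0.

6

The number of length-4 walks from vertex 0 to vertex 0 is entry (0,0) of B⁴, where B is the adjacency matrix.
B² = [[2, 1, 1], [1, 2, 1], [1, 1, 2]]
B³ = [[2, 3, 3], [3, 2, 3], [3, 3, 2]]
B⁴ = [[6, 5, 5], [5, 6, 5], [5, 5, 6]]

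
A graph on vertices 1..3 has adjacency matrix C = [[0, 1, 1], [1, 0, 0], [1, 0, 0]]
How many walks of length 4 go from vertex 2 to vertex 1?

0

The number of length-4 walks from vertex 2 to vertex 1 is entry (2,1) of C⁴, where C is the adjacency matrix.
C² = [[2, 0, 0], [0, 1, 1], [0, 1, 1]]
C³ = [[0, 2, 2], [2, 0, 0], [2, 0, 0]]
C⁴ = [[4, 0, 0], [0, 2, 2], [0, 2, 2]]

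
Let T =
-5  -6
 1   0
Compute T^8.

tr T = -5 and det T = 6, so the characteristic polynomial is λ² − (-5)λ + (6) with roots -3 and -2.
Eigenvectors give P = [[3, -2], [-1, 1]] with P⁻¹ = [[1, 2], [1, 3]], and T = P·diag(-3, -2)·P⁻¹.
Then T^8 = P·diag(6561, 256)·P⁻¹ = [[19683, -512], [-6561, 256]] · [[1, 2], [1, 3]] = [[19171, 37830], [-6305, -12354]].

[[19171, 37830], [-6305, -12354]]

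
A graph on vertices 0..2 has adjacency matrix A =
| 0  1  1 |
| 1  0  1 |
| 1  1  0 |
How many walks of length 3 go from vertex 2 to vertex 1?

3

The number of length-3 walks from vertex 2 to vertex 1 is entry (2,1) of A³, where A is the adjacency matrix.
A² = [[2, 1, 1], [1, 2, 1], [1, 1, 2]]
A³ = [[2, 3, 3], [3, 2, 3], [3, 3, 2]]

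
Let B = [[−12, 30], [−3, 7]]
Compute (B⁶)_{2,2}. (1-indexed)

tr B = −5 and det B = 6, so the characteristic polynomial is λ² − (−5)λ + (6) with roots −3 and −2.
Eigenvectors give P = [[10, 3], [3, 1]] with P⁻¹ = [[1, −3], [−3, 10]], and B = P·diag(−3, −2)·P⁻¹.
Then B⁶ = P·diag(729, 64)·P⁻¹ = [[7290, 192], [2187, 64]] · [[1, −3], [−3, 10]] = [[6714, −19950], [1995, −5921]].

−5921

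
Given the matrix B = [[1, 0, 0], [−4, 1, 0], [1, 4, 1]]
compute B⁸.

[[1, 0, 0], [−32, 1, 0], [−440, 32, 1]]

B = I + N where N = [[0, 0, 0], [−4, 0, 0], [1, 4, 0]] is strictly lower-triangular, so N³ = 0.
(I + N)⁸ = I + 8·N + 28·N² = [[1, 0, 0], [−32, 1, 0], [−440, 32, 1]].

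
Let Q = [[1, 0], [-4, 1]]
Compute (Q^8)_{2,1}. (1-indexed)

Q = I + N where N = [[0, 0], [-4, 0]] is strictly lower-triangular, so N^2 = 0.
(I + N)^8 = I + 8·N = [[1, 0], [-32, 1]].

-32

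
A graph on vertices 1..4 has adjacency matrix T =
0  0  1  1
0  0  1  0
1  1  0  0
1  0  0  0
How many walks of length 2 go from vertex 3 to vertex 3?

The number of length-2 walks from vertex 3 to vertex 3 is entry (3,3) of T², where T is the adjacency matrix.
T² = [[2, 1, 0, 0], [1, 1, 0, 0], [0, 0, 2, 1], [0, 0, 1, 1]]

2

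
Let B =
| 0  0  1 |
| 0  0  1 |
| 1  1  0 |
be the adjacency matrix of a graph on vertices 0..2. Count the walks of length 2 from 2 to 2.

The number of length-2 walks from vertex 2 to vertex 2 is entry (2,2) of B², where B is the adjacency matrix.
B² = [[1, 1, 0], [1, 1, 0], [0, 0, 2]]

2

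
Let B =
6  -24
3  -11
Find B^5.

[[1656, -5064], [633, -1931]]

tr B = -5 and det B = 6, so the characteristic polynomial is λ² − (-5)λ + (6) with roots -3 and -2.
Eigenvectors give P = [[8, 3], [3, 1]] with P⁻¹ = [[-1, 3], [3, -8]], and B = P·diag(-3, -2)·P⁻¹.
Then B^5 = P·diag(-243, -32)·P⁻¹ = [[-1944, -96], [-729, -32]] · [[-1, 3], [3, -8]] = [[1656, -5064], [633, -1931]].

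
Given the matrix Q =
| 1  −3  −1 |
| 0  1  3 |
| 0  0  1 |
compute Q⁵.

Q = I + N where N = [[0, −3, −1], [0, 0, 3], [0, 0, 0]] is strictly upper-triangular, so N³ = 0.
(I + N)⁵ = I + 5·N + 10·N² = [[1, −15, −95], [0, 1, 15], [0, 0, 1]].

[[1, −15, −95], [0, 1, 15], [0, 0, 1]]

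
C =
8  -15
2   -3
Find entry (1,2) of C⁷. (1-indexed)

-30885

tr C = 5 and det C = 6, so the characteristic polynomial is λ² − (5)λ + (6) with roots 2 and 3.
Eigenvectors give P = [[-5, 3], [-2, 1]] with P⁻¹ = [[1, -3], [2, -5]], and C = P·diag(2, 3)·P⁻¹.
Then C⁷ = P·diag(128, 2187)·P⁻¹ = [[-640, 6561], [-256, 2187]] · [[1, -3], [2, -5]] = [[12482, -30885], [4118, -10167]].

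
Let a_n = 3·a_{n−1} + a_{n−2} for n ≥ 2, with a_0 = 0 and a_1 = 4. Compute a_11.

565924

With companion matrix Q = [[3, 1], [1, 0]], [a_n, a_{n−1}]ᵀ = Q·[a_{n−1}, a_{n−2}]ᵀ, so [a_11, a_10]ᵀ = Q¹⁰·[a_1, a_0]ᵀ.
Q¹⁰ = [[141481, 42837], [42837, 12970]], giving [a_11, a_10]ᵀ = [[565924], [171348]].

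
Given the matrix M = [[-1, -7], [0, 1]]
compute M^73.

[[-1, -7], [0, 1]]

M² = I (check: tr M = 0 and det M = -1), so M^73 = M since 73 is odd.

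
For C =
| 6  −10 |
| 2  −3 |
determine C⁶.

tr C = 3 and det C = 2, so the characteristic polynomial is λ² − (3)λ + (2) with roots 1 and 2.
Eigenvectors give P = [[2, 5], [1, 2]] with P⁻¹ = [[−2, 5], [1, −2]], and C = P·diag(1, 2)·P⁻¹.
Then C⁶ = P·diag(1, 64)·P⁻¹ = [[2, 320], [1, 128]] · [[−2, 5], [1, −2]] = [[316, −630], [126, −251]].

[[316, −630], [126, −251]]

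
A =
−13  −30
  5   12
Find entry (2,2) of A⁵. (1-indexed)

tr A = −1 and det A = −6, so the characteristic polynomial is λ² − (−1)λ + (−6) with roots 2 and −3.
Eigenvectors give P = [[−2, 3], [1, −1]] with P⁻¹ = [[1, 3], [1, 2]], and A = P·diag(2, −3)·P⁻¹.
Then A⁵ = P·diag(32, −243)·P⁻¹ = [[−64, −729], [32, 243]] · [[1, 3], [1, 2]] = [[−793, −1650], [275, 582]].

582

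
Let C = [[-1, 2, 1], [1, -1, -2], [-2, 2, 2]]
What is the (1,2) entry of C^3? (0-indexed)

2

C^2 = [[1, -2, -3], [2, -1, -1], [0, -2, -2]]
C^3 = [[3, -2, -1], [-1, 3, 2], [2, -2, 0]]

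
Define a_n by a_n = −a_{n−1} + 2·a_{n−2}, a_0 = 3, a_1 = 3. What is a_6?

3

With companion matrix C = [[−1, 2], [1, 0]], [a_n, a_{n−1}]ᵀ = C·[a_{n−1}, a_{n−2}]ᵀ, so [a_6, a_5]ᵀ = C^5·[a_1, a_0]ᵀ.
C^5 = [[−21, 22], [11, −10]], giving [a_6, a_5]ᵀ = [[3], [3]].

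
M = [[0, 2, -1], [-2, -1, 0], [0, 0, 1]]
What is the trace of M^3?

12

M^2 = [[-4, -2, -1], [2, -3, 2], [0, 0, 1]]
M^3 = [[4, -6, 3], [6, 7, 0], [0, 0, 1]]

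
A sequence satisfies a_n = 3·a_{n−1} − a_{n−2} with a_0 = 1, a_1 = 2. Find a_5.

89

With companion matrix M = [[3, −1], [1, 0]], [a_n, a_{n−1}]ᵀ = M·[a_{n−1}, a_{n−2}]ᵀ, so [a_5, a_4]ᵀ = M⁴·[a_1, a_0]ᵀ.
M⁴ = [[55, −21], [21, −8]], giving [a_5, a_4]ᵀ = [[89], [34]].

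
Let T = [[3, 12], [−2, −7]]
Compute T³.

tr T = −4 and det T = 3, so the characteristic polynomial is λ² − (−4)λ + (3) with roots −1 and −3.
Eigenvectors give P = [[−3, −2], [1, 1]] with P⁻¹ = [[−1, −2], [1, 3]], and T = P·diag(−1, −3)·P⁻¹.
Then T³ = P·diag(−1, −27)·P⁻¹ = [[3, 54], [−1, −27]] · [[−1, −2], [1, 3]] = [[51, 156], [−26, −79]].

[[51, 156], [−26, −79]]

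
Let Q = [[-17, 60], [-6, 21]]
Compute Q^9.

tr Q = 4 and det Q = 3, so the characteristic polynomial is λ² − (4)λ + (3) with roots 1 and 3.
Eigenvectors give P = [[10, 3], [3, 1]] with P⁻¹ = [[1, -3], [-3, 10]], and Q = P·diag(1, 3)·P⁻¹.
Then Q^9 = P·diag(1, 19683)·P⁻¹ = [[10, 59049], [3, 19683]] · [[1, -3], [-3, 10]] = [[-177137, 590460], [-59046, 196821]].

[[-177137, 590460], [-59046, 196821]]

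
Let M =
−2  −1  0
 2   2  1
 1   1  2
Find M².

[[2, 0, −1], [1, 3, 4], [2, 3, 5]]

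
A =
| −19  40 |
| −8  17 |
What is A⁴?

[[401, −800], [160, −319]]

tr A = −2 and det A = −3, so the characteristic polynomial is λ² − (−2)λ + (−3) with roots 1 and −3.
Eigenvectors give P = [[−2, 5], [−1, 2]] with P⁻¹ = [[2, −5], [1, −2]], and A = P·diag(1, −3)·P⁻¹.
Then A⁴ = P·diag(1, 81)·P⁻¹ = [[−2, 405], [−1, 162]] · [[2, −5], [1, −2]] = [[401, −800], [160, −319]].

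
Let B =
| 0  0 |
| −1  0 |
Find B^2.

B is strictly triangular, hence nilpotent: B^2 = 0, so B^2 = 0.

[[0, 0], [0, 0]]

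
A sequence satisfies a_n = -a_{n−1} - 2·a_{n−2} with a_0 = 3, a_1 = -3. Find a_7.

With companion matrix B = [[-1, -2], [1, 0]], [a_n, a_{n−1}]ᵀ = B·[a_{n−1}, a_{n−2}]ᵀ, so [a_7, a_6]ᵀ = B^6·[a_1, a_0]ᵀ.
B^6 = [[7, 10], [-5, 2]], giving [a_7, a_6]ᵀ = [[9], [21]].

9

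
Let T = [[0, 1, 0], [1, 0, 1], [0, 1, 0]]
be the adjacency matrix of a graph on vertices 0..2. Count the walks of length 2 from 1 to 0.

The number of length-2 walks from vertex 1 to vertex 0 is entry (1,0) of T^2, where T is the adjacency matrix.
T^2 = [[1, 0, 1], [0, 2, 0], [1, 0, 1]]

0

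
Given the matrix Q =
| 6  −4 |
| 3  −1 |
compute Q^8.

tr Q = 5 and det Q = 6, so the characteristic polynomial is λ² − (5)λ + (6) with roots 2 and 3.
Eigenvectors give P = [[1, 4], [1, 3]] with P⁻¹ = [[−3, 4], [1, −1]], and Q = P·diag(2, 3)·P⁻¹.
Then Q^8 = P·diag(256, 6561)·P⁻¹ = [[256, 26244], [256, 19683]] · [[−3, 4], [1, −1]] = [[25476, −25220], [18915, −18659]].

[[25476, −25220], [18915, −18659]]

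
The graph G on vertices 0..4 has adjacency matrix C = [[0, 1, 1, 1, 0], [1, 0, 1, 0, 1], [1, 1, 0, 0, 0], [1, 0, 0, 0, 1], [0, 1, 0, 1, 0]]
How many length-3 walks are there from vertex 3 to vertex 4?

The number of length-3 walks from vertex 3 to vertex 4 is entry (3,4) of C³, where C is the adjacency matrix.
C² = [[3, 1, 1, 0, 2], [1, 3, 1, 2, 0], [1, 1, 2, 1, 1], [0, 2, 1, 2, 0], [2, 0, 1, 0, 2]]
C³ = [[2, 6, 4, 5, 1], [6, 2, 4, 1, 5], [4, 4, 2, 2, 2], [5, 1, 2, 0, 4], [1, 5, 2, 4, 0]]

4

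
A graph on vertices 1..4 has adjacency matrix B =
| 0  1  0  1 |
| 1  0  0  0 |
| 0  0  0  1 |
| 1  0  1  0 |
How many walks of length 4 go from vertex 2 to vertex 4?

The number of length-4 walks from vertex 2 to vertex 4 is entry (2,4) of B⁴, where B is the adjacency matrix.
B² = [[2, 0, 1, 0], [0, 1, 0, 1], [1, 0, 1, 0], [0, 1, 0, 2]]
B³ = [[0, 2, 0, 3], [2, 0, 1, 0], [0, 1, 0, 2], [3, 0, 2, 0]]
B⁴ = [[5, 0, 3, 0], [0, 2, 0, 3], [3, 0, 2, 0], [0, 3, 0, 5]]

3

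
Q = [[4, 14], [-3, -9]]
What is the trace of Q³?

tr Q = -5 and det Q = 6, so the characteristic polynomial is λ² − (-5)λ + (6) with roots -2 and -3.
Eigenvectors give P = [[7, -2], [-3, 1]] with P⁻¹ = [[1, 2], [3, 7]], and Q = P·diag(-2, -3)·P⁻¹.
Then Q³ = P·diag(-8, -27)·P⁻¹ = [[-56, 54], [24, -27]] · [[1, 2], [3, 7]] = [[106, 266], [-57, -141]].

-35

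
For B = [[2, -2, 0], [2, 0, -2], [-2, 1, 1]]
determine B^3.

B^2 = [[0, -4, 4], [8, -6, -2], [-4, 5, -1]]
B^3 = [[-16, 4, 12], [8, -18, 10], [4, 7, -11]]

[[-16, 4, 12], [8, -18, 10], [4, 7, -11]]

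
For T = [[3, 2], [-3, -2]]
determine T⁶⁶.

T² = T (a projection; rank 1, trace 1), so T⁶⁶ = T.

[[3, 2], [-3, -2]]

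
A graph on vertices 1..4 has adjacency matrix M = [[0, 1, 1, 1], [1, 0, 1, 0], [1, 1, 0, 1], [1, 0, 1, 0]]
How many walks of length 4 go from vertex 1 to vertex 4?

The number of length-4 walks from vertex 1 to vertex 4 is entry (1,4) of M^4, where M is the adjacency matrix.
M^2 = [[3, 1, 2, 1], [1, 2, 1, 2], [2, 1, 3, 1], [1, 2, 1, 2]]
M^3 = [[4, 5, 5, 5], [5, 2, 5, 2], [5, 5, 4, 5], [5, 2, 5, 2]]
M^4 = [[15, 9, 14, 9], [9, 10, 9, 10], [14, 9, 15, 9], [9, 10, 9, 10]]

9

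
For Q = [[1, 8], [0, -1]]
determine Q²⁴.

[[1, 0], [0, 1]]

Q² = I (check: tr Q = 0 and det Q = -1), so Q²⁴ = I since 24 is even.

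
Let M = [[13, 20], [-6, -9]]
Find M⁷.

[[13117, 21860], [-6558, -10929]]

tr M = 4 and det M = 3, so the characteristic polynomial is λ² − (4)λ + (3) with roots 3 and 1.
Eigenvectors give P = [[-2, 5], [1, -3]] with P⁻¹ = [[-3, -5], [-1, -2]], and M = P·diag(3, 1)·P⁻¹.
Then M⁷ = P·diag(2187, 1)·P⁻¹ = [[-4374, 5], [2187, -3]] · [[-3, -5], [-1, -2]] = [[13117, 21860], [-6558, -10929]].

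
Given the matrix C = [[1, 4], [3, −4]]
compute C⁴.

[[277, −492], [−369, 892]]

C² = [[13, −12], [−9, 28]]
C³ = [[−23, 100], [75, −148]]
C⁴ = [[277, −492], [−369, 892]]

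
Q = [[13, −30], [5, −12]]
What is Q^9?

tr Q = 1 and det Q = −6, so the characteristic polynomial is λ² − (1)λ + (−6) with roots 3 and −2.
Eigenvectors give P = [[−3, −2], [−1, −1]] with P⁻¹ = [[−1, 2], [1, −3]], and Q = P·diag(3, −2)·P⁻¹.
Then Q^9 = P·diag(19683, −512)·P⁻¹ = [[−59049, 1024], [−19683, 512]] · [[−1, 2], [1, −3]] = [[60073, −121170], [20195, −40902]].

[[60073, −121170], [20195, −40902]]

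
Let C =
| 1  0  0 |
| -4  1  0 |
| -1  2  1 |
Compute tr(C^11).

C = I + N where N = [[0, 0, 0], [-4, 0, 0], [-1, 2, 0]] is strictly lower-triangular, so N^3 = 0.
(I + N)^11 = I + 11·N + 55·N^2 = [[1, 0, 0], [-44, 1, 0], [-451, 22, 1]].

3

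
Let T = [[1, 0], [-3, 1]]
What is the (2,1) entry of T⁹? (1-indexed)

-27

T = I + N where N = [[0, 0], [-3, 0]] is strictly lower-triangular, so N² = 0.
(I + N)⁹ = I + 9·N = [[1, 0], [-27, 1]].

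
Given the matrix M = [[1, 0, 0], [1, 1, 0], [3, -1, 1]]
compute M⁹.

M = I + N where N = [[0, 0, 0], [1, 0, 0], [3, -1, 0]] is strictly lower-triangular, so N³ = 0.
(I + N)⁹ = I + 9·N + 36·N² = [[1, 0, 0], [9, 1, 0], [-9, -9, 1]].

[[1, 0, 0], [9, 1, 0], [-9, -9, 1]]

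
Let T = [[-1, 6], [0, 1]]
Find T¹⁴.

T² = I (check: tr T = 0 and det T = -1), so T¹⁴ = I since 14 is even.

[[1, 0], [0, 1]]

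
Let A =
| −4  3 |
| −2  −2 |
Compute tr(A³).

A² = [[10, −18], [12, −2]]
A³ = [[−4, 66], [−44, 40]]

36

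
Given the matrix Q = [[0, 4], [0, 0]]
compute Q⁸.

[[0, 0], [0, 0]]

Q is strictly triangular, hence nilpotent: Q² = 0, so Q⁸ = 0.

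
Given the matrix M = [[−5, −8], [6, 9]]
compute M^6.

tr M = 4 and det M = 3, so the characteristic polynomial is λ² − (4)λ + (3) with roots 3 and 1.
Eigenvectors give P = [[1, −4], [−1, 3]] with P⁻¹ = [[−3, −4], [−1, −1]], and M = P·diag(3, 1)·P⁻¹.
Then M^6 = P·diag(729, 1)·P⁻¹ = [[729, −4], [−729, 3]] · [[−3, −4], [−1, −1]] = [[−2183, −2912], [2184, 2913]].

[[−2183, −2912], [2184, 2913]]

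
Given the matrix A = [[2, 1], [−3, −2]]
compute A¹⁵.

A² = I (check: tr A = 0 and det A = −1), so A¹⁵ = A since 15 is odd.

[[2, 1], [−3, −2]]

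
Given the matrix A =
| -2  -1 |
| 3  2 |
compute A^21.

[[-2, -1], [3, 2]]

A² = I (check: tr A = 0 and det A = -1), so A^21 = A since 21 is odd.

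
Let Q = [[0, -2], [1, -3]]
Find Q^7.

[[126, -254], [127, -255]]

tr Q = -3 and det Q = 2, so the characteristic polynomial is λ² − (-3)λ + (2) with roots -2 and -1.
Eigenvectors give P = [[1, 2], [1, 1]] with P⁻¹ = [[-1, 2], [1, -1]], and Q = P·diag(-2, -1)·P⁻¹.
Then Q^7 = P·diag(-128, -1)·P⁻¹ = [[-128, -2], [-128, -1]] · [[-1, 2], [1, -1]] = [[126, -254], [127, -255]].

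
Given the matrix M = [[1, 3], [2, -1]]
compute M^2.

[[7, 0], [0, 7]]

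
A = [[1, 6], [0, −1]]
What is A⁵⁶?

[[1, 0], [0, 1]]

A² = I (check: tr A = 0 and det A = −1), so A⁵⁶ = I since 56 is even.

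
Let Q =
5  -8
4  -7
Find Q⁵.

[[245, -488], [244, -487]]

tr Q = -2 and det Q = -3, so the characteristic polynomial is λ² − (-2)λ + (-3) with roots -3 and 1.
Eigenvectors give P = [[-1, 2], [-1, 1]] with P⁻¹ = [[1, -2], [1, -1]], and Q = P·diag(-3, 1)·P⁻¹.
Then Q⁵ = P·diag(-243, 1)·P⁻¹ = [[243, 2], [243, 1]] · [[1, -2], [1, -1]] = [[245, -488], [244, -487]].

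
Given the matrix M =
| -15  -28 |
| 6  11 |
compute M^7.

[[-15303, -30604], [6558, 13115]]

tr M = -4 and det M = 3, so the characteristic polynomial is λ² − (-4)λ + (3) with roots -3 and -1.
Eigenvectors give P = [[7, 2], [-3, -1]] with P⁻¹ = [[1, 2], [-3, -7]], and M = P·diag(-3, -1)·P⁻¹.
Then M^7 = P·diag(-2187, -1)·P⁻¹ = [[-15309, -2], [6561, 1]] · [[1, 2], [-3, -7]] = [[-15303, -30604], [6558, 13115]].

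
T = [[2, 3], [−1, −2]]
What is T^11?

T² = I (check: tr T = 0 and det T = −1), so T^11 = T since 11 is odd.

[[2, 3], [−1, −2]]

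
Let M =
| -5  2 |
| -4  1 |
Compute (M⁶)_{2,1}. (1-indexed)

tr M = -4 and det M = 3, so the characteristic polynomial is λ² − (-4)λ + (3) with roots -3 and -1.
Eigenvectors give P = [[-1, -1], [-1, -2]] with P⁻¹ = [[-2, 1], [1, -1]], and M = P·diag(-3, -1)·P⁻¹.
Then M⁶ = P·diag(729, 1)·P⁻¹ = [[-729, -1], [-729, -2]] · [[-2, 1], [1, -1]] = [[1457, -728], [1456, -727]].

1456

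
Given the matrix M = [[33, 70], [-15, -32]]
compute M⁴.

tr M = 1 and det M = -6, so the characteristic polynomial is λ² − (1)λ + (-6) with roots -2 and 3.
Eigenvectors give P = [[2, -7], [-1, 3]] with P⁻¹ = [[-3, -7], [-1, -2]], and M = P·diag(-2, 3)·P⁻¹.
Then M⁴ = P·diag(16, 81)·P⁻¹ = [[32, -567], [-16, 243]] · [[-3, -7], [-1, -2]] = [[471, 910], [-195, -374]].

[[471, 910], [-195, -374]]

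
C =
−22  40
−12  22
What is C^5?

tr C = 0 and det C = −4, so the characteristic polynomial is λ² − (0)λ + (−4) with roots 2 and −2.
Eigenvectors give P = [[−5, −2], [−3, −1]] with P⁻¹ = [[1, −2], [−3, 5]], and C = P·diag(2, −2)·P⁻¹.
Then C^5 = P·diag(32, −32)·P⁻¹ = [[−160, 64], [−96, 32]] · [[1, −2], [−3, 5]] = [[−352, 640], [−192, 352]].

[[−352, 640], [−192, 352]]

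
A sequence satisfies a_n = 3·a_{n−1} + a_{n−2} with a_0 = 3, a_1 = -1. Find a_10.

-3927

With companion matrix A = [[3, 1], [1, 0]], [a_n, a_{n−1}]ᵀ = A·[a_{n−1}, a_{n−2}]ᵀ, so [a_10, a_9]ᵀ = A⁹·[a_1, a_0]ᵀ.
A⁹ = [[42837, 12970], [12970, 3927]], giving [a_10, a_9]ᵀ = [[-3927], [-1189]].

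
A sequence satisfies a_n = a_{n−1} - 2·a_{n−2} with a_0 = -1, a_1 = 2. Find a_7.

With companion matrix T = [[1, -2], [1, 0]], [a_n, a_{n−1}]ᵀ = T·[a_{n−1}, a_{n−2}]ᵀ, so [a_7, a_6]ᵀ = T⁶·[a_1, a_0]ᵀ.
T⁶ = [[7, -10], [5, 2]], giving [a_7, a_6]ᵀ = [[24], [8]].

24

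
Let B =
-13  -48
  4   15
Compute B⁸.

[[-19679, -78720], [6560, 26241]]

tr B = 2 and det B = -3, so the characteristic polynomial is λ² − (2)λ + (-3) with roots 3 and -1.
Eigenvectors give P = [[-3, -4], [1, 1]] with P⁻¹ = [[1, 4], [-1, -3]], and B = P·diag(3, -1)·P⁻¹.
Then B⁸ = P·diag(6561, 1)·P⁻¹ = [[-19683, -4], [6561, 1]] · [[1, 4], [-1, -3]] = [[-19679, -78720], [6560, 26241]].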